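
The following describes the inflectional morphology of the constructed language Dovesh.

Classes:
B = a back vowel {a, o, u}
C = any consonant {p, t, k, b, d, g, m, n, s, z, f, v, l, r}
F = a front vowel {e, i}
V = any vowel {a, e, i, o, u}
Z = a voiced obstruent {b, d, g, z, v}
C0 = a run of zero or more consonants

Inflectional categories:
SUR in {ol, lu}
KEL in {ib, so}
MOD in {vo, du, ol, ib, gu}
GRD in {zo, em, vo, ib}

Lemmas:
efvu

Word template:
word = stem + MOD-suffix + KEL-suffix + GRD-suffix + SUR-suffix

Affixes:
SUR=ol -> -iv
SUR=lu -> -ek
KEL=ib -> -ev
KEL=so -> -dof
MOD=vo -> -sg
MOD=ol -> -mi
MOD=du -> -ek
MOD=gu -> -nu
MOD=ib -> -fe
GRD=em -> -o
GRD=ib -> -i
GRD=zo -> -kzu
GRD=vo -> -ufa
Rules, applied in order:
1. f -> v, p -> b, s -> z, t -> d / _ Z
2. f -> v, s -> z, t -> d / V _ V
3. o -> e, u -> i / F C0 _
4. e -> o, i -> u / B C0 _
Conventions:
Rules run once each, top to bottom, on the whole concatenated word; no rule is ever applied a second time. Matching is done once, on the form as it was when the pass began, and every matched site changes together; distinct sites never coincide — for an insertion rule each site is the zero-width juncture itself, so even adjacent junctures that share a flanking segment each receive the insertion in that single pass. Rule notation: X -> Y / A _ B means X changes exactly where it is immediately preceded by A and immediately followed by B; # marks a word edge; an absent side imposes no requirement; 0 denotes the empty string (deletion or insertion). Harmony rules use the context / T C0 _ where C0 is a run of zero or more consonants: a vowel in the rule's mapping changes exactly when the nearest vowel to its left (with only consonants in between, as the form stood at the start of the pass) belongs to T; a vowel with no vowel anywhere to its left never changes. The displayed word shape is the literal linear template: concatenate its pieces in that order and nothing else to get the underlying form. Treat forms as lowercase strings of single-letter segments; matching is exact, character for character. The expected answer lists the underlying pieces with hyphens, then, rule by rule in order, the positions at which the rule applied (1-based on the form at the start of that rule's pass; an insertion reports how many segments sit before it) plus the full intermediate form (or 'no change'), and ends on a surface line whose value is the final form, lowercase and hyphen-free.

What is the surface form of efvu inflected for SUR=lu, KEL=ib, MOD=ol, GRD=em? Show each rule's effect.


underlying: efvu-mi-ev-o-ek
1. f -> v, p -> b, s -> z, t -> d / _ Z: fires at position(s) 2: evvumievoek
2. f -> v, s -> z, t -> d / V _ V: no change
3. o -> e, u -> i / F C0 _: fires at position(s) 4, 9: evvimieveek
4. e -> o, i -> u / B C0 _: no change
surface: evvimieveek


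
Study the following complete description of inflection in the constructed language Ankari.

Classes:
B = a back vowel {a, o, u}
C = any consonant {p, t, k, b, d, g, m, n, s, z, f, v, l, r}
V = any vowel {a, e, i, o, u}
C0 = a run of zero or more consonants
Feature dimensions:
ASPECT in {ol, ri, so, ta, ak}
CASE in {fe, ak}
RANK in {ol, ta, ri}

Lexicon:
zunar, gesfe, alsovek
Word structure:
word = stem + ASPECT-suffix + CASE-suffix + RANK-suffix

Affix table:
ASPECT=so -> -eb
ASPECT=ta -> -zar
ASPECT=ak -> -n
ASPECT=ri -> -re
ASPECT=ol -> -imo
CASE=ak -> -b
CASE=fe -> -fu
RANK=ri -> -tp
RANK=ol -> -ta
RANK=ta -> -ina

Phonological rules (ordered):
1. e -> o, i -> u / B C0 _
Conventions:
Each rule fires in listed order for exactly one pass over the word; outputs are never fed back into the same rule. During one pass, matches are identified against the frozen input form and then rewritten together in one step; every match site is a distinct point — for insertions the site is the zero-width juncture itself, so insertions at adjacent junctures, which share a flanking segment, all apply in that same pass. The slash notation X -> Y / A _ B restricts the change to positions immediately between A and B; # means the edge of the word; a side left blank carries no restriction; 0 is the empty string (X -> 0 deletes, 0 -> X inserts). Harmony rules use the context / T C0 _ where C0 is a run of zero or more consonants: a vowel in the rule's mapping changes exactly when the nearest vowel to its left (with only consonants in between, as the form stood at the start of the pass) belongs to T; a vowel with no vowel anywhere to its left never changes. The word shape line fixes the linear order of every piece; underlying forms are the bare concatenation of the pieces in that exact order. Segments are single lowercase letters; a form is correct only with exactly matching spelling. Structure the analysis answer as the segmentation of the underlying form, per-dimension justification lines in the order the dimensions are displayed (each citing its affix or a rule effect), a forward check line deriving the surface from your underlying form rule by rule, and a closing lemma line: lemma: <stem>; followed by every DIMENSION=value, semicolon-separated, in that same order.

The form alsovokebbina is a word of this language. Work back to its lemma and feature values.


underlying: alsovek-eb-b-ina
ASPECT=so - signalled by the affix -eb
CASE=ak - signalled by the affix -b
RANK=ta - signalled by the affix -ina
check: alsovekebbina -> alsovokebbina
lemma: alsovek; ASPECT=so; CASE=ak; RANK=ta


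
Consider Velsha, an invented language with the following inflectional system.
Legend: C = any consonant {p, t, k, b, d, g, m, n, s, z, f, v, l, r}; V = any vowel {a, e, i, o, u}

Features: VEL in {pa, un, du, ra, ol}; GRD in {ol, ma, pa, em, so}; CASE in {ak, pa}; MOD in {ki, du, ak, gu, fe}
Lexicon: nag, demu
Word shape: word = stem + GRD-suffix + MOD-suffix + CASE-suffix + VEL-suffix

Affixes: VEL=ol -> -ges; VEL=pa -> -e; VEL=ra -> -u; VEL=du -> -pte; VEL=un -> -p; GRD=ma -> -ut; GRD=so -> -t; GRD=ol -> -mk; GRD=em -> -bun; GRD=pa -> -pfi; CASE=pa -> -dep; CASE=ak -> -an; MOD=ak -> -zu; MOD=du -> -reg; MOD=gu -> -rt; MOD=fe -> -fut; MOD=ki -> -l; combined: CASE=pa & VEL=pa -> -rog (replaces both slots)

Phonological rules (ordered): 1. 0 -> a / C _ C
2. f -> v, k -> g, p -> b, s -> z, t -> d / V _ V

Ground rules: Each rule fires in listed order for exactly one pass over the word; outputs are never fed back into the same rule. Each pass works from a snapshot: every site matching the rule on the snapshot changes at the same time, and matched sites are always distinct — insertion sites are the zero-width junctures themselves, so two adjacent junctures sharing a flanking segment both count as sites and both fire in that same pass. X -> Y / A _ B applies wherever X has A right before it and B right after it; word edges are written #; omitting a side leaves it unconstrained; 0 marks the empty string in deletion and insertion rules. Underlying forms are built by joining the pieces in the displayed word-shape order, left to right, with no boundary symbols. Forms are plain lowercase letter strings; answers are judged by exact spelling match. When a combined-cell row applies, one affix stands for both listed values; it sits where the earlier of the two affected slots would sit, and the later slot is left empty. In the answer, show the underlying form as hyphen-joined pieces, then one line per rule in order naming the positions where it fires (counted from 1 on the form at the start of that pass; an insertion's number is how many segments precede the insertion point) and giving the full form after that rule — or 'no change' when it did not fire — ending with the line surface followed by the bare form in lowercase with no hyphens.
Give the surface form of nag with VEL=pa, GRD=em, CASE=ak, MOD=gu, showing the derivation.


underlying: nag-bun-rt-an-e
1. 0 -> a / C _ C: inserts after position(s) 3, 6, 7: nagabunaratane
2. f -> v, k -> g, p -> b, s -> z, t -> d / V _ V: fires at position(s) 11: nagabunaradane
surface: nagabunaradane


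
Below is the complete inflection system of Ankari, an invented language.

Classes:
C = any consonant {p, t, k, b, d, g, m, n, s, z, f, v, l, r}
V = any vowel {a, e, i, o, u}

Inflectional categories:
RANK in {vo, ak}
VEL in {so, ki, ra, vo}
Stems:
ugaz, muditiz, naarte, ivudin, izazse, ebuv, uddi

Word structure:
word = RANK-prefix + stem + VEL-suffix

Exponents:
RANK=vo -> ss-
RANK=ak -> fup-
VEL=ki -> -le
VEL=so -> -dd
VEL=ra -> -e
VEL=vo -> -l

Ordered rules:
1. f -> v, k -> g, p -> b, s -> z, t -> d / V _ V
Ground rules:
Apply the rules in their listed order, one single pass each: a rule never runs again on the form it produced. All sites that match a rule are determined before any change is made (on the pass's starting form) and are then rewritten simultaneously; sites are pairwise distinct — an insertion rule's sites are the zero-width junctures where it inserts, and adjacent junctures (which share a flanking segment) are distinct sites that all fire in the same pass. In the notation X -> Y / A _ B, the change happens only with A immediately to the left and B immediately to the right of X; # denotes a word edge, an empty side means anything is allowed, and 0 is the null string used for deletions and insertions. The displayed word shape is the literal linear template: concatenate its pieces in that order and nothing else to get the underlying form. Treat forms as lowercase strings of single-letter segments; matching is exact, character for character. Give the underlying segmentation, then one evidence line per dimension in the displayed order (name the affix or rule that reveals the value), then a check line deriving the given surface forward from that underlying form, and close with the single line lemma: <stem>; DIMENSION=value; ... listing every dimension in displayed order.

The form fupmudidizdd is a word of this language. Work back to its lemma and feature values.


underlying: fup-muditiz-dd
RANK=ak - signalled by the affix fup-
VEL=so - signalled by the affix -dd
check: fupmuditizdd -> fupmudidizdd
lemma: muditiz; RANK=ak; VEL=so


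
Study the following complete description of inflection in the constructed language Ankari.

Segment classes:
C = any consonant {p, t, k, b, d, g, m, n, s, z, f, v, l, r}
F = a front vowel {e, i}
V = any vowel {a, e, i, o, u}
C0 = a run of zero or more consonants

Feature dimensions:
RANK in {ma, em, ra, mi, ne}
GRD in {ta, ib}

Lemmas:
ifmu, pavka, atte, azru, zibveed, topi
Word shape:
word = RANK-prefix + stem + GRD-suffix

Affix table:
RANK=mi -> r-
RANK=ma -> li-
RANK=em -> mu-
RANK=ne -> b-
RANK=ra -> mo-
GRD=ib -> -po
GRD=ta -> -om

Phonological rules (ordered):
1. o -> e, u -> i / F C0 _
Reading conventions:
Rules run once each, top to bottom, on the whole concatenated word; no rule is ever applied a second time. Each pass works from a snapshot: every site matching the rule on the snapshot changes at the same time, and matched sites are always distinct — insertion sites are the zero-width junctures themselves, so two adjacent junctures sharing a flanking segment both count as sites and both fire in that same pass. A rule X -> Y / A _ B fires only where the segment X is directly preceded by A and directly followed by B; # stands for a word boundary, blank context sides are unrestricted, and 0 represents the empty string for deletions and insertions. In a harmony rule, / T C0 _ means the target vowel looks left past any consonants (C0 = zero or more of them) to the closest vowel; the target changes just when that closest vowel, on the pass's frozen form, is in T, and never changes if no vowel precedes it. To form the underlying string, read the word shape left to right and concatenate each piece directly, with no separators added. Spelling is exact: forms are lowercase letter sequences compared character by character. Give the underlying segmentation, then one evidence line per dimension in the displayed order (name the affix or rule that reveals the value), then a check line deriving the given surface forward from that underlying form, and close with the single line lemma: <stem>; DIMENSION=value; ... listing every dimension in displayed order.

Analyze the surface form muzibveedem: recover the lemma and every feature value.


underlying: mu-zibveed-om
RANK=em - signalled by the affix mu-
GRD=ta - signalled by the affix -om
check: muzibveedom -> muzibveedem
lemma: zibveed; RANK=em; GRD=ta


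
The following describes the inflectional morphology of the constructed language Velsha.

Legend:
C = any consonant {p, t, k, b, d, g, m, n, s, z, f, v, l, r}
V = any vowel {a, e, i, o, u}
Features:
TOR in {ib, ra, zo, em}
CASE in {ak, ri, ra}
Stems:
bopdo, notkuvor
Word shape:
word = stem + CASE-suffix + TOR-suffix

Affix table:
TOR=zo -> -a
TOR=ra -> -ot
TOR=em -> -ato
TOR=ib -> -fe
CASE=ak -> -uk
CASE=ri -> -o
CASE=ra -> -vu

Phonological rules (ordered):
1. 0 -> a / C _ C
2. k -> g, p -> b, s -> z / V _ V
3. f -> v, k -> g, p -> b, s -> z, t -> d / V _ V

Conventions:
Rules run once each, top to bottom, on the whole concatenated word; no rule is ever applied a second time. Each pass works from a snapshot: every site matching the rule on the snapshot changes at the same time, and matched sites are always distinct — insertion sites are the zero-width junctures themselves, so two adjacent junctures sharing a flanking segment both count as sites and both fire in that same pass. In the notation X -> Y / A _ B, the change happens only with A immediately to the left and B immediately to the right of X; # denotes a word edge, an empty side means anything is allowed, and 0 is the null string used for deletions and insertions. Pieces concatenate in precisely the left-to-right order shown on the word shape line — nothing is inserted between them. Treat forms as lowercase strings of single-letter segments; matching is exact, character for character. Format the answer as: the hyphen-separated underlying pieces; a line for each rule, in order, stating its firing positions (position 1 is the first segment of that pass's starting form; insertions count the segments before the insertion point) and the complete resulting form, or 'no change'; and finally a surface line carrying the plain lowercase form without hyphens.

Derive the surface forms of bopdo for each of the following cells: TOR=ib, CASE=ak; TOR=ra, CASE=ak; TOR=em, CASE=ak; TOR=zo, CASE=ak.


cell TOR=ib, CASE=ak:
underlying: bopdo-uk-fe
1. 0 -> a / C _ C: inserts after position(s) 3, 7: bopadoukafe
2. k -> g, p -> b, s -> z / V _ V: fires at position(s) 3, 8: bobadougafe
3. f -> v, k -> g, p -> b, s -> z, t -> d / V _ V: fires at position(s) 10: bobadougave
surface: bobadougave

cell TOR=ra, CASE=ak:
underlying: bopdo-uk-ot
1. 0 -> a / C _ C: inserts after position(s) 3: bopadoukot
2. k -> g, p -> b, s -> z / V _ V: fires at position(s) 3, 8: bobadougot
3. f -> v, k -> g, p -> b, s -> z, t -> d / V _ V: no change
surface: bobadougot

cell TOR=em, CASE=ak:
underlying: bopdo-uk-ato
1. 0 -> a / C _ C: inserts after position(s) 3: bopadoukato
2. k -> g, p -> b, s -> z / V _ V: fires at position(s) 3, 8: bobadougato
3. f -> v, k -> g, p -> b, s -> z, t -> d / V _ V: fires at position(s) 10: bobadougado
surface: bobadougado

cell TOR=zo, CASE=ak:
underlying: bopdo-uk-a
1. 0 -> a / C _ C: inserts after position(s) 3: bopadouka
2. k -> g, p -> b, s -> z / V _ V: fires at position(s) 3, 8: bobadouga
3. f -> v, k -> g, p -> b, s -> z, t -> d / V _ V: no change
surface: bobadouga


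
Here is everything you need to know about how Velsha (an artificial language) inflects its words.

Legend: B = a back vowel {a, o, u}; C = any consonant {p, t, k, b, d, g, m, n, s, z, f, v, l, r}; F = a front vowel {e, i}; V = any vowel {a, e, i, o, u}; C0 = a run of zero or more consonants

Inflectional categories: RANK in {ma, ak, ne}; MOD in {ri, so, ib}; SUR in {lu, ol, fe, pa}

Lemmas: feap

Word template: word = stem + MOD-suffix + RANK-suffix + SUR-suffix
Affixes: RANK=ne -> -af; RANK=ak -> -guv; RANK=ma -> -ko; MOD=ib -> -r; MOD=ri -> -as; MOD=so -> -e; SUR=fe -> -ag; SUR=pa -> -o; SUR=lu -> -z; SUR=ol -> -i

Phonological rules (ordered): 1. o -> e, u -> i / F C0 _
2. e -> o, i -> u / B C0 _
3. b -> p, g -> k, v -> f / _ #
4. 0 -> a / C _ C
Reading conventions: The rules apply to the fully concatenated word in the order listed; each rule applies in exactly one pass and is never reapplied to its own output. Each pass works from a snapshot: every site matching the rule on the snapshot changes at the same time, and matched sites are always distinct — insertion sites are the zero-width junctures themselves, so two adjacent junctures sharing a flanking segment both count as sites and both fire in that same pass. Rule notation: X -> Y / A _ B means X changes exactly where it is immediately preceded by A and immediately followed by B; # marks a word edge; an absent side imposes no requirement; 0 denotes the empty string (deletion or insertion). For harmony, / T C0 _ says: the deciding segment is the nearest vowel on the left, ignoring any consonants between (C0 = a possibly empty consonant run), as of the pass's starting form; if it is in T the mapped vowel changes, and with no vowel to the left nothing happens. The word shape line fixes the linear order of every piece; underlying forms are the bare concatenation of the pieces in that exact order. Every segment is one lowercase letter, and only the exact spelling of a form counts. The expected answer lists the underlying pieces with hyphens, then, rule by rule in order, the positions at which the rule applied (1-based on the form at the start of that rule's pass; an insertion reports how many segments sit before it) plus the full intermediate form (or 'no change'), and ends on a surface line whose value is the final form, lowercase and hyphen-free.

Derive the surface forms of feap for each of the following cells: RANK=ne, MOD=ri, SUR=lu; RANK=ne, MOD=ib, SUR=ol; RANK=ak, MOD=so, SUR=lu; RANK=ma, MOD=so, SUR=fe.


cell RANK=ne, MOD=ri, SUR=lu:
underlying: feap-as-af-z
1. o -> e, u -> i / F C0 _: no change
2. e -> o, i -> u / B C0 _: no change
3. b -> p, g -> k, v -> f / _ #: no change
4. 0 -> a / C _ C: inserts after position(s) 8: feapasafaz
surface: feapasafaz

cell RANK=ne, MOD=ib, SUR=ol:
underlying: feap-r-af-i
1. o -> e, u -> i / F C0 _: no change
2. e -> o, i -> u / B C0 _: fires at position(s) 8: feaprafu
3. b -> p, g -> k, v -> f / _ #: no change
4. 0 -> a / C _ C: inserts after position(s) 4: feaparafu
surface: feaparafu

cell RANK=ak, MOD=so, SUR=lu:
underlying: feap-e-guv-z
1. o -> e, u -> i / F C0 _: fires at position(s) 7: feapegivz
2. e -> o, i -> u / B C0 _: fires at position(s) 5: feapogivz
3. b -> p, g -> k, v -> f / _ #: no change
4. 0 -> a / C _ C: inserts after position(s) 8: feapogivaz
surface: feapogivaz

cell RANK=ma, MOD=so, SUR=fe:
underlying: feap-e-ko-ag
1. o -> e, u -> i / F C0 _: fires at position(s) 7: feapekeag
2. e -> o, i -> u / B C0 _: fires at position(s) 5: feapokeag
3. b -> p, g -> k, v -> f / _ #: fires at position(s) 9: feapokeak
4. 0 -> a / C _ C: no change
surface: feapokeak


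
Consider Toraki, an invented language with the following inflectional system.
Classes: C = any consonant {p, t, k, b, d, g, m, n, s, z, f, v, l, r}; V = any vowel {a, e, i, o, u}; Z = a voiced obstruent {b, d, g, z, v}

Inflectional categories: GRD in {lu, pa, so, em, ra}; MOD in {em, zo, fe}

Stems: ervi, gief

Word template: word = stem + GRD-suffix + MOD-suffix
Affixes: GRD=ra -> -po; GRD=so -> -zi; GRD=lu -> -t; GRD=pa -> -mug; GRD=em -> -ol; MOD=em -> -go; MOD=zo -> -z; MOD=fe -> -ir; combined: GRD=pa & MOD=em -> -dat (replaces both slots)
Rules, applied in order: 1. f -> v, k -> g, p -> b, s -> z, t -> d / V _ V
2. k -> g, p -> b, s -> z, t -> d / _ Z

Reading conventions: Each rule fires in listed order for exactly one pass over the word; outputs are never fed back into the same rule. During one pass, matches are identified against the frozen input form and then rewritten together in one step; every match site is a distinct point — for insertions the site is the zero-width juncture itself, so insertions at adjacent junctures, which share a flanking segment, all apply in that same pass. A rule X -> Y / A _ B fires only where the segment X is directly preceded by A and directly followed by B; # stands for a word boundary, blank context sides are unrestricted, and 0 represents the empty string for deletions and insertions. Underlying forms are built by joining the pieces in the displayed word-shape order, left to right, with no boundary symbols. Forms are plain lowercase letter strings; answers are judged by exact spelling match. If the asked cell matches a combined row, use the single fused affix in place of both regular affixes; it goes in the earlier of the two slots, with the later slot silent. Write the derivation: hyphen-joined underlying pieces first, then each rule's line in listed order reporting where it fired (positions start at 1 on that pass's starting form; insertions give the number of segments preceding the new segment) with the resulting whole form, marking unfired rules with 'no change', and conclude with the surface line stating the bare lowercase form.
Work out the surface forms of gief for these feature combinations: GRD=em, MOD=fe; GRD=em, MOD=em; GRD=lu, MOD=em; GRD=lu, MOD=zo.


cell GRD=em, MOD=fe:
underlying: gief-ol-ir
1. f -> v, k -> g, p -> b, s -> z, t -> d / V _ V: fires at position(s) 4: gievolir
2. k -> g, p -> b, s -> z, t -> d / _ Z: no change
surface: gievolir

cell GRD=em, MOD=em:
underlying: gief-ol-go
1. f -> v, k -> g, p -> b, s -> z, t -> d / V _ V: fires at position(s) 4: gievolgo
2. k -> g, p -> b, s -> z, t -> d / _ Z: no change
surface: gievolgo

cell GRD=lu, MOD=em:
underlying: gief-t-go
1. f -> v, k -> g, p -> b, s -> z, t -> d / V _ V: no change
2. k -> g, p -> b, s -> z, t -> d / _ Z: fires at position(s) 5: giefdgo
surface: giefdgo

cell GRD=lu, MOD=zo:
underlying: gief-t-z
1. f -> v, k -> g, p -> b, s -> z, t -> d / V _ V: no change
2. k -> g, p -> b, s -> z, t -> d / _ Z: fires at position(s) 5: giefdz
surface: giefdz


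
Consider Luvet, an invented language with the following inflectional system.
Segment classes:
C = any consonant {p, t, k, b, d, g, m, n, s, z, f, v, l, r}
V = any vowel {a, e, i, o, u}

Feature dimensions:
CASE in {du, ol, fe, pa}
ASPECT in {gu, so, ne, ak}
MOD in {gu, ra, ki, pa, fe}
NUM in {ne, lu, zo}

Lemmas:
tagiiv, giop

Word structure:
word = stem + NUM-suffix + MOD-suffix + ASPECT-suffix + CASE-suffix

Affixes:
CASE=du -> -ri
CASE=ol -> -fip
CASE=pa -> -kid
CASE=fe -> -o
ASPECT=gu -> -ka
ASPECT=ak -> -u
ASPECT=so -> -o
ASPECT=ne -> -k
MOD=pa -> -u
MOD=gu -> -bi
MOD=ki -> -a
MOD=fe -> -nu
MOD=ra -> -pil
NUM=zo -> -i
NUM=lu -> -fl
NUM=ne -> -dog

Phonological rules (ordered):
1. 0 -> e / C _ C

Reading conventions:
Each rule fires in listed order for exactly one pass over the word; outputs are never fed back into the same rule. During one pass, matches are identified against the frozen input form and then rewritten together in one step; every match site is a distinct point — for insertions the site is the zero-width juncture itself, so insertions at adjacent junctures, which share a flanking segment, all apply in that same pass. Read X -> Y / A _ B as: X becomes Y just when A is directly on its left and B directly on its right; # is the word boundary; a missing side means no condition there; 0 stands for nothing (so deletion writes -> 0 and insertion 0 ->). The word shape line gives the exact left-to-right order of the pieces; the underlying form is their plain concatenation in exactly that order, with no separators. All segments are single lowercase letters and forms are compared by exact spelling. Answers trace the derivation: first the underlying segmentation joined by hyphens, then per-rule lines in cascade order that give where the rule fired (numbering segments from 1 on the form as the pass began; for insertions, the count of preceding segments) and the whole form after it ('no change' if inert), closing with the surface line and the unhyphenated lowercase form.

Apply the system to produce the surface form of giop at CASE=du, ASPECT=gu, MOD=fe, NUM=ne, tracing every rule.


underlying: giop-dog-nu-ka-ri
1. 0 -> e / C _ C: inserts after position(s) 4, 7: giopedogenukari
surface: giopedogenukari


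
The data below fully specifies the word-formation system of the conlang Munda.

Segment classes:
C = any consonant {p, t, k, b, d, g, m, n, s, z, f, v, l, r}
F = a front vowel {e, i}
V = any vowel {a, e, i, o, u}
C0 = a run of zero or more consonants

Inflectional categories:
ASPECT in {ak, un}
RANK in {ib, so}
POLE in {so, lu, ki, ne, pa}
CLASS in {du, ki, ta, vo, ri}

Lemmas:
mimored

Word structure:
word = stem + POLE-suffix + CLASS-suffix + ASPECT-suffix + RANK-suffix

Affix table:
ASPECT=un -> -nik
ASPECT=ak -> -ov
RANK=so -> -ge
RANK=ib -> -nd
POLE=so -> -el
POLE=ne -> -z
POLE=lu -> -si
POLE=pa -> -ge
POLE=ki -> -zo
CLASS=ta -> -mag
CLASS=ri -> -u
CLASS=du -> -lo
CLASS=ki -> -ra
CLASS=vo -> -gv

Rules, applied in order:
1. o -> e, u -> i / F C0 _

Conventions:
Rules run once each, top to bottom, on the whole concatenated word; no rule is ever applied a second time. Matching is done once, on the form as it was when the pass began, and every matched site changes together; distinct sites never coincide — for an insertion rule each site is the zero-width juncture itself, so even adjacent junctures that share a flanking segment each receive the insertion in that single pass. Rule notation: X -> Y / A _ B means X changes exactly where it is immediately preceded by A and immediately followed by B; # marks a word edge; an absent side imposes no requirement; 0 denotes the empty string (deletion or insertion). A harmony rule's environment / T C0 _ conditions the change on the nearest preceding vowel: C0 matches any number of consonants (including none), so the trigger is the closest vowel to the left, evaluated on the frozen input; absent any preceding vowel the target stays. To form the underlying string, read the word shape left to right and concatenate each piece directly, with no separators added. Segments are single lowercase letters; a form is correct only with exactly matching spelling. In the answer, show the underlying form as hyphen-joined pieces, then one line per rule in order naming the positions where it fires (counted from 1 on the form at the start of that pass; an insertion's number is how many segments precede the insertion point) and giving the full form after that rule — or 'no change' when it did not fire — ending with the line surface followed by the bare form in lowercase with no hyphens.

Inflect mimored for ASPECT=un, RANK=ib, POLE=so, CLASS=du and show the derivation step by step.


underlying: mimored-el-lo-nik-nd
1. o -> e, u -> i / F C0 _: fires at position(s) 4, 11: mimeredelleniknd
surface: mimeredelleniknd


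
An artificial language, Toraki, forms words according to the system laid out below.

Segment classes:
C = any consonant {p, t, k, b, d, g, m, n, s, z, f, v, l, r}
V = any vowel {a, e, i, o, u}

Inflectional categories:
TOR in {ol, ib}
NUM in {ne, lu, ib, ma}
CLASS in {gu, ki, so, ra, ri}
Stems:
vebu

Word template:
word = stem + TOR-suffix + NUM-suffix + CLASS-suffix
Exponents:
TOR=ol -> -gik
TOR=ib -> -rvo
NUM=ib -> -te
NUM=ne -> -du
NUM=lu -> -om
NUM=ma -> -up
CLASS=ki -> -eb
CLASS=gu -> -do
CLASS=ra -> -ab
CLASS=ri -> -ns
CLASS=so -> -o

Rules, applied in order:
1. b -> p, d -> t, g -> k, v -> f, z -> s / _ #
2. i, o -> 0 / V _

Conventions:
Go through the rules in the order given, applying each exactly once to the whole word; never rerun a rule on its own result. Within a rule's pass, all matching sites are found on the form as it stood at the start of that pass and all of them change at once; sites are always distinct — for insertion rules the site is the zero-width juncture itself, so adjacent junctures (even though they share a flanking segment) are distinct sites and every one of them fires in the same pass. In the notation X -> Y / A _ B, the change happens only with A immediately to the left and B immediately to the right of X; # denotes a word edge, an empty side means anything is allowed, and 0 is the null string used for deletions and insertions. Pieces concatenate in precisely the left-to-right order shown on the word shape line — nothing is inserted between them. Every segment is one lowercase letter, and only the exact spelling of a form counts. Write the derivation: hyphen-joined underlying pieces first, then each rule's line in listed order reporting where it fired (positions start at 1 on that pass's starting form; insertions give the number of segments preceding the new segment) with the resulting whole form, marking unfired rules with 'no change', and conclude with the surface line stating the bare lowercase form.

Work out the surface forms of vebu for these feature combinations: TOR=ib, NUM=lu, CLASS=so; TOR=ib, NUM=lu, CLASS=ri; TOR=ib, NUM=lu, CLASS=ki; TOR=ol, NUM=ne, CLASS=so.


cell TOR=ib, NUM=lu, CLASS=so:
underlying: vebu-rvo-om-o
1. b -> p, d -> t, g -> k, v -> f, z -> s / _ #: no change
2. i, o -> 0 / V _: fires at position(s) 8: veburvomo
surface: veburvomo

cell TOR=ib, NUM=lu, CLASS=ri:
underlying: vebu-rvo-om-ns
1. b -> p, d -> t, g -> k, v -> f, z -> s / _ #: no change
2. i, o -> 0 / V _: fires at position(s) 8: veburvomns
surface: veburvomns

cell TOR=ib, NUM=lu, CLASS=ki:
underlying: vebu-rvo-om-eb
1. b -> p, d -> t, g -> k, v -> f, z -> s / _ #: fires at position(s) 11: veburvoomep
2. i, o -> 0 / V _: fires at position(s) 8: veburvomep
surface: veburvomep

cell TOR=ol, NUM=ne, CLASS=so:
underlying: vebu-gik-du-o
1. b -> p, d -> t, g -> k, v -> f, z -> s / _ #: no change
2. i, o -> 0 / V _: fires at position(s) 10: vebugikdu
surface: vebugikdu


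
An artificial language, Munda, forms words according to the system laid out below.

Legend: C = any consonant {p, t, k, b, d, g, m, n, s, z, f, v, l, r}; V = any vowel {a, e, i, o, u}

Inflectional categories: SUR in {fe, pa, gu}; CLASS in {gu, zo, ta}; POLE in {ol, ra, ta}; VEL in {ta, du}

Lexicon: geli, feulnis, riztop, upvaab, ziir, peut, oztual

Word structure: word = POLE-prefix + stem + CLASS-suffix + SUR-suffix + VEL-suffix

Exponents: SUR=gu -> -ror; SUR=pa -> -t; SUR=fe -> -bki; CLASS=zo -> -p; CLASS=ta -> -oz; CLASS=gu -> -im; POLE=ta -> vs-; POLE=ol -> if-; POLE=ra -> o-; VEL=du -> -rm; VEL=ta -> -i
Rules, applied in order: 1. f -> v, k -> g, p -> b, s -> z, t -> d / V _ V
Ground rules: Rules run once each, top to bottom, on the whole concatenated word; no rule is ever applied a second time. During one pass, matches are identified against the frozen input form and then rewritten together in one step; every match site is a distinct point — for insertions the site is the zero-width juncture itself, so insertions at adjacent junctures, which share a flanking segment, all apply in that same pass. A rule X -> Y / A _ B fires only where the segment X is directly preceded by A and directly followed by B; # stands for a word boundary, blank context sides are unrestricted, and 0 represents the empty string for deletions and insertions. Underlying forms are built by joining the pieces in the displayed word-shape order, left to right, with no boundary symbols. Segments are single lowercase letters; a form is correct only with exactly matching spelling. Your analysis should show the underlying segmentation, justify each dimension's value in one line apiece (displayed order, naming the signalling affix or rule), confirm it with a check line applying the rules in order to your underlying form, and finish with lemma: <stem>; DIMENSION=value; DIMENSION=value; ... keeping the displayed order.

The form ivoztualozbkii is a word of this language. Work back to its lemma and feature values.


underlying: if-oztual-oz-bki-i
SUR=fe - signalled by the affix -bki
CLASS=ta - signalled by the affix -oz
POLE=ol - signalled by the affix if-
VEL=ta - signalled by the affix -i
check: ifoztualozbkii -> ivoztualozbkii
lemma: oztual; SUR=fe; CLASS=ta; POLE=ol; VEL=ta


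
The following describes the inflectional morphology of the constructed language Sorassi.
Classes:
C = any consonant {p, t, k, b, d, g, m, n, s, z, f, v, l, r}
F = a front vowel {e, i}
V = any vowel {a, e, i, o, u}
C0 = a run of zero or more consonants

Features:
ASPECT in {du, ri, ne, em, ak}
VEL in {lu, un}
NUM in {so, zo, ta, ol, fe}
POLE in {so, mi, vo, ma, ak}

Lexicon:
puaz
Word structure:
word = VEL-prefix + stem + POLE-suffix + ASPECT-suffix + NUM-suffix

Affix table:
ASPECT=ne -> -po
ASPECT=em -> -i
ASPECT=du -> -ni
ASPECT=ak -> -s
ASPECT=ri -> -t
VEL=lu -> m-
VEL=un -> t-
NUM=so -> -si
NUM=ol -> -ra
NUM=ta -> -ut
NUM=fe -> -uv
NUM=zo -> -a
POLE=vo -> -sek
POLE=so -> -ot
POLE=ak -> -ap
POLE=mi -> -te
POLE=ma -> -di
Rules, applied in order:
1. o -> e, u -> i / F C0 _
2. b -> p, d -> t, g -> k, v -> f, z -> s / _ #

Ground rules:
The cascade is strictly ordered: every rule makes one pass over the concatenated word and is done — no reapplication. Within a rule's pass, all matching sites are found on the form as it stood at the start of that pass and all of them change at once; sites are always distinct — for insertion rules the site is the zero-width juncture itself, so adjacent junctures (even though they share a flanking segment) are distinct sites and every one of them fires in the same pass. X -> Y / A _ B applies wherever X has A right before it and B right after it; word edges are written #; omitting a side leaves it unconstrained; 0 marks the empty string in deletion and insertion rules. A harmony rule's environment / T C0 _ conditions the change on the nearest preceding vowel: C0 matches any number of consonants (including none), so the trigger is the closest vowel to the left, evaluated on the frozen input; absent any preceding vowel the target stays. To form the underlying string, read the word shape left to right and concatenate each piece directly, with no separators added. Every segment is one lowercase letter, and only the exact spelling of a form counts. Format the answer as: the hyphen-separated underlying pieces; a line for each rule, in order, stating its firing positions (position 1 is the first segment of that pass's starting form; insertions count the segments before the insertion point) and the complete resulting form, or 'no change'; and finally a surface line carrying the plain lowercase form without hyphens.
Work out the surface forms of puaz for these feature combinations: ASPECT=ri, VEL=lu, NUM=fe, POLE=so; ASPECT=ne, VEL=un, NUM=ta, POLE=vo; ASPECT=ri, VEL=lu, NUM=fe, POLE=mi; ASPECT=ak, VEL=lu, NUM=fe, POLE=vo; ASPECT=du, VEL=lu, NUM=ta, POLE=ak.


cell ASPECT=ri, VEL=lu, NUM=fe, POLE=so:
underlying: m-puaz-ot-t-uv
1. o -> e, u -> i / F C0 _: no change
2. b -> p, d -> t, g -> k, v -> f, z -> s / _ #: fires at position(s) 10: mpuazottuf
surface: mpuazottuf

cell ASPECT=ne, VEL=un, NUM=ta, POLE=vo:
underlying: t-puaz-sek-po-ut
1. o -> e, u -> i / F C0 _: fires at position(s) 10: tpuazsekpeut
2. b -> p, d -> t, g -> k, v -> f, z -> s / _ #: no change
surface: tpuazsekpeut

cell ASPECT=ri, VEL=lu, NUM=fe, POLE=mi:
underlying: m-puaz-te-t-uv
1. o -> e, u -> i / F C0 _: fires at position(s) 9: mpuaztetiv
2. b -> p, d -> t, g -> k, v -> f, z -> s / _ #: fires at position(s) 10: mpuaztetif
surface: mpuaztetif

cell ASPECT=ak, VEL=lu, NUM=fe, POLE=vo:
underlying: m-puaz-sek-s-uv
1. o -> e, u -> i / F C0 _: fires at position(s) 10: mpuazseksiv
2. b -> p, d -> t, g -> k, v -> f, z -> s / _ #: fires at position(s) 11: mpuazseksif
surface: mpuazseksif

cell ASPECT=du, VEL=lu, NUM=ta, POLE=ak:
underlying: m-puaz-ap-ni-ut
1. o -> e, u -> i / F C0 _: fires at position(s) 10: mpuazapniit
2. b -> p, d -> t, g -> k, v -> f, z -> s / _ #: no change
surface: mpuazapniit


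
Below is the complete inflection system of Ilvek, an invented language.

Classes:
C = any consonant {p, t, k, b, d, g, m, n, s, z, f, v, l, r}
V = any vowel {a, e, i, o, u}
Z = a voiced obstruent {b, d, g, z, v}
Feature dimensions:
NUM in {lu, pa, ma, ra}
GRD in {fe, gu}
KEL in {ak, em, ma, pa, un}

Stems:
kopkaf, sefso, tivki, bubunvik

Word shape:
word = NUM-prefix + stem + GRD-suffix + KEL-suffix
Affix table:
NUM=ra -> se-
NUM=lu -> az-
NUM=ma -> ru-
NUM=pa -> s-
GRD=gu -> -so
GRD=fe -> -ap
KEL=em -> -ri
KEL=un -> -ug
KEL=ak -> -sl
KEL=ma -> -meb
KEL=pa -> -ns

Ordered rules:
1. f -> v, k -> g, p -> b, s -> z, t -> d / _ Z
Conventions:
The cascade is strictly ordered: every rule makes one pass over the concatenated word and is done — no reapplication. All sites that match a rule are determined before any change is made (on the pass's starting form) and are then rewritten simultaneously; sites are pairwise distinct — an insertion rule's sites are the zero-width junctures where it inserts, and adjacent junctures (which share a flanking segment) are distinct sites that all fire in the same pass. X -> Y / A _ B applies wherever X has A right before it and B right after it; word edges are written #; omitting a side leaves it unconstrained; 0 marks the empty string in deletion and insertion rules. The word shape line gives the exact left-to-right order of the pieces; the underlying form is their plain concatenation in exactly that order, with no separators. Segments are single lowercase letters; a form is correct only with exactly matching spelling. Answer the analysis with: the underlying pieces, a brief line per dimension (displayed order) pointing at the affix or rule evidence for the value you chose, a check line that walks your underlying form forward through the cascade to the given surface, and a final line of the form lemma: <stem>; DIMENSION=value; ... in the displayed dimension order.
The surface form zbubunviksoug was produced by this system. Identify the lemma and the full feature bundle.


underlying: s-bubunvik-so-ug
NUM=pa - signalled by the affix s-
GRD=gu - signalled by the affix -so
KEL=un - signalled by the affix -ug
check: sbubunviksoug -> zbubunviksoug
lemma: bubunvik; NUM=pa; GRD=gu; KEL=un


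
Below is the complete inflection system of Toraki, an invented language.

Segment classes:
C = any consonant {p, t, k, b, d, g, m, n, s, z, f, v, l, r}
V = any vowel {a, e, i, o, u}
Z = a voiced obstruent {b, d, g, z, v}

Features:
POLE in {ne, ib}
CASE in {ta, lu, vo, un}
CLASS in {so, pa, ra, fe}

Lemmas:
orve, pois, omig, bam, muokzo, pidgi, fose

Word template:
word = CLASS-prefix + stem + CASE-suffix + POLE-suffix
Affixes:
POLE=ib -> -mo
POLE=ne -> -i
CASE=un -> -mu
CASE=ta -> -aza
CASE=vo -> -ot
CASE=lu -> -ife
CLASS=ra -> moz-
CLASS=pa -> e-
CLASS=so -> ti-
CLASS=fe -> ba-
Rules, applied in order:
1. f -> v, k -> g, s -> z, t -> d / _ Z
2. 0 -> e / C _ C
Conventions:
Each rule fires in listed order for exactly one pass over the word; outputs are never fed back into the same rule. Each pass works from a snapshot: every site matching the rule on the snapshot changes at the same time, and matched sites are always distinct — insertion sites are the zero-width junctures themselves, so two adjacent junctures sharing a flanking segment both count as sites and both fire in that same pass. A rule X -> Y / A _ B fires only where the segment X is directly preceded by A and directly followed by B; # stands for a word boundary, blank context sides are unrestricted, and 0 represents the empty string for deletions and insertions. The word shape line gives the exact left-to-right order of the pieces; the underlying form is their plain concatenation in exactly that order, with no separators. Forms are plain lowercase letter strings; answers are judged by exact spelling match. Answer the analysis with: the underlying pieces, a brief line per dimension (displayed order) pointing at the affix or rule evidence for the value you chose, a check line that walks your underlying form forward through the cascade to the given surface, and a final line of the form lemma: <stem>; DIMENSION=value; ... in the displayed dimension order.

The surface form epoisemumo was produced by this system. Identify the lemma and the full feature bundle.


underlying: e-pois-mu-mo
POLE=ib - signalled by the affix -mo
CASE=un - signalled by the affix -mu
CLASS=pa - signalled by the affix e-
check: epoismumo -> epoismumo -> epoisemumo
lemma: pois; POLE=ib; CASE=un; CLASS=pa


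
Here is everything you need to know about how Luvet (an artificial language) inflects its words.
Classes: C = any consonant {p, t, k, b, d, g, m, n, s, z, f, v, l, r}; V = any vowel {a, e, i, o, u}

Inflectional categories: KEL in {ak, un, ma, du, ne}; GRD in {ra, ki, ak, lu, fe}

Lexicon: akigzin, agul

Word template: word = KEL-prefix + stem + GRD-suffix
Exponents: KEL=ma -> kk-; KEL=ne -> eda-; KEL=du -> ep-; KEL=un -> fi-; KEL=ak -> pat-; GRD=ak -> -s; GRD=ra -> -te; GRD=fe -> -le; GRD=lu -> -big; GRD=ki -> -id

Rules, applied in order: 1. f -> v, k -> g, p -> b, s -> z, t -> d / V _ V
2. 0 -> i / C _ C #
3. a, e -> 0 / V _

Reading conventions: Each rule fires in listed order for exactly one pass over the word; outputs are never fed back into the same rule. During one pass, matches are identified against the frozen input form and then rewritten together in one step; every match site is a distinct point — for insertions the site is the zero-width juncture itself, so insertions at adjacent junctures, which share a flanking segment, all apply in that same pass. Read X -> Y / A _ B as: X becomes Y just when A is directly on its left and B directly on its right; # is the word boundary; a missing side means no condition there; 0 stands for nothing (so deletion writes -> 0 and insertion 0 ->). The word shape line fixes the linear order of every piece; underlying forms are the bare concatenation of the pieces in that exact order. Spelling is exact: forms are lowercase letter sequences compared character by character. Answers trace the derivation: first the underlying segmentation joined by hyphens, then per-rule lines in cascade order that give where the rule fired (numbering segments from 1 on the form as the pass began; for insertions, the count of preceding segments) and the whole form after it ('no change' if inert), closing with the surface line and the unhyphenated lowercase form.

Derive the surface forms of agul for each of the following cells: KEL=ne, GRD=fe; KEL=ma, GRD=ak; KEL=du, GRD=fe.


cell KEL=ne, GRD=fe:
underlying: eda-agul-le
1. f -> v, k -> g, p -> b, s -> z, t -> d / V _ V: no change
2. 0 -> i / C _ C #: no change
3. a, e -> 0 / V _: fires at position(s) 4: edagulle
surface: edagulle

cell KEL=ma, GRD=ak:
underlying: kk-agul-s
1. f -> v, k -> g, p -> b, s -> z, t -> d / V _ V: no change
2. 0 -> i / C _ C #: inserts after position(s) 6: kkagulis
3. a, e -> 0 / V _: no change
surface: kkagulis

cell KEL=du, GRD=fe:
underlying: ep-agul-le
1. f -> v, k -> g, p -> b, s -> z, t -> d / V _ V: fires at position(s) 2: ebagulle
2. 0 -> i / C _ C #: no change
3. a, e -> 0 / V _: no change
surface: ebagulle
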